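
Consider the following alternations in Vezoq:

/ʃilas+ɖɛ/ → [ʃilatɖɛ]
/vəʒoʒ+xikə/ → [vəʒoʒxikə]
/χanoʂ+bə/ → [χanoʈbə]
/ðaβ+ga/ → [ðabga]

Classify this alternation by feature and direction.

Comparing underlying and surface forms, /s/ → [t] is the alternation; the neighbouring /ɖ/ is constant.
The change fricative → stop matches the manner of the following /ɖ/, identifying this as manner assimilation.
Place and voice are unchanged, so the assimilation is partial, not total.
The same holds elsewhere in the data: /ʂ/ → [ʈ] before /b/ (fricative → stop, matching a stop); /β/ → [b] before /g/ (fricative → stop, matching a stop) — only manner changes, and always toward the following segment.
Nothing changes in [vəʒoʒxikə]: there the adjacent consonants already agree in manner (/ʒ/ and /x/ are both fricatives), so this form is consistent with the same rule.
The trigger is the following segment, so the direction is regressive (anticipatory).

regressive manner assimilation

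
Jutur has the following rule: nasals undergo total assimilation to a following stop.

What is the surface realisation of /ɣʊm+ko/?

[ɣʊkko]

/m/ is the segment targeted by the rule; it sits immediately before /k/, so it assimilates completely and surfaces as [k].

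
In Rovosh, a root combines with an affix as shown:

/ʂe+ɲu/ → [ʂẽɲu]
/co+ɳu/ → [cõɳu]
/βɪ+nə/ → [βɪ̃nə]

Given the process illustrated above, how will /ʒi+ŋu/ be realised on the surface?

[ʒĩŋu]

The data show regressive nasality assimilation (vowel nasalisation): /e/ → [ẽ] before /ɲ/; /o/ → [õ] before /ɳ/; /ɪ/ → [ɪ̃] before /n/ — a vowel is nasalised by an immediately following nasal consonant.
/i/ sits next to the nasal /ŋ/ and is therefore nasalised to [ĩ].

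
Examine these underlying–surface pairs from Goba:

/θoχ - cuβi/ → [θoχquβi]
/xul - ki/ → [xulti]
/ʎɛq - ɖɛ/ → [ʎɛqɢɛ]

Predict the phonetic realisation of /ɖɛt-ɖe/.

The data show progressive place assimilation: /c/ → [q] after /χ/; /k/ → [t] after /l/; /ɖ/ → [ɢ] after /q/. In each pair only place changes, matching the preceding consonant, while manner and voice stay constant.
/ɖ/ is a voiced retroflex stop. The preceding trigger /t/ is alveolar, so /ɖ/ must become alveolar as well.
A voiced alveolar stop is [d], so the surface segment is [d].

[ɖɛtde]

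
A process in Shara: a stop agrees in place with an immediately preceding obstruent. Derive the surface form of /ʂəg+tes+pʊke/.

/t/ is a voiceless alveolar stop. The preceding trigger /g/ is velar, so /t/ must become velar as well.
The voiceless velar stop is [k], so /t/ → [k].
At the second juncture, /p/ likewise becomes [t] adjacent to /s/.

[ʂəgkestʊke]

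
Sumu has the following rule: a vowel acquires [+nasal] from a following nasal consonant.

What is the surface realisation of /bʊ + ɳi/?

/ʊ/ sits next to the nasal /ɳ/ and is therefore nasalised to [ʊ̃].

[bʊ̃ɳi]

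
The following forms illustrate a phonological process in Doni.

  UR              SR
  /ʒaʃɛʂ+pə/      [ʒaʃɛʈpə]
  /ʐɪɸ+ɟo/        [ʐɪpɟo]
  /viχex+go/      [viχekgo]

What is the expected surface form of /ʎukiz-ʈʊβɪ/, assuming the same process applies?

The data show regressive manner assimilation: /ʂ/ → [ʈ] before /p/; /ɸ/ → [p] before /ɟ/; /x/ → [k] before /g/. In each pair only manner changes, matching the following consonant, while place and voice stay constant.
The rule targets /z/ (voiced alveolar fricative), which sits before the trigger /ʈ/ (stop).
A voiced alveolar stop is [d], so the surface segment is [d].

[ʎukidʈʊβɪ]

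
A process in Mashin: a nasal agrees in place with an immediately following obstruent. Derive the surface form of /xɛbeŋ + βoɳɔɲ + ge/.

[xɛbemβoɳɔŋge]

The rule targets /ŋ/ (voiced velar nasal), which sits before the trigger /β/ (bilabial).
Changing only its place to bilabial gives [m] — the voiced bilabial nasal.
At the second juncture, /ɲ/ likewise becomes [ŋ] adjacent to /g/.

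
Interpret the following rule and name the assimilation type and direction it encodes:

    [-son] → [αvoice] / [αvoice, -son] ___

progressive voicing assimilation

The rule copies [voice] from the environment onto the target, so the assimilating feature is voicing.
The conditioning segment sits to the left of the focus bar, meaning the trigger precedes the segment that changes — progressive assimilation.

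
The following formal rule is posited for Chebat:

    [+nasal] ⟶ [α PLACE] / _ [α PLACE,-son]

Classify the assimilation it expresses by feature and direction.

The shared variable α links the value of the place features (abbreviated [PLACE]) on the target to the same value on the neighbouring segment, so place is the feature that assimilates.
The conditioning segment sits to the right of the focus bar, meaning the trigger follows the segment that changes — regressive assimilation.

regressive place assimilation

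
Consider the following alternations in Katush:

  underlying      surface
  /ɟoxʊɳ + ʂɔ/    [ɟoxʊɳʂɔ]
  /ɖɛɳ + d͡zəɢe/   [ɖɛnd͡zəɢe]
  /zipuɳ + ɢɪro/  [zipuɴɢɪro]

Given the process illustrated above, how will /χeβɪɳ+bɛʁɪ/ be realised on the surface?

The data show regressive place assimilation: /ɳ/ → [n] before /d͡z/; /ɳ/ → [ɴ] before /ɢ/. In each pair only place changes, matching the following consonant, while manner and voice stay constant.
No alternation appears in [ɟoxʊɳʂɔ]: there the adjacent consonants already agree in place (/ɳ/ and /ʂ/ are both retroflex), so this form is consistent with the same rule.
/ɳ/ is a voiced retroflex nasal. The following trigger /b/ is bilabial, so /ɳ/ must become bilabial as well.
A voiced bilabial nasal is [m], so the surface segment is [m].

[χeβɪmbɛʁɪ]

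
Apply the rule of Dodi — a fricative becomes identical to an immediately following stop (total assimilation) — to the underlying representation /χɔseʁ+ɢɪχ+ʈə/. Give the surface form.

/ʁ/ is the segment targeted by the rule; it sits immediately before /ɢ/, so it assimilates completely and surfaces as [ɢ].
The same rule applies at the second boundary: /χ/ → [ʈ] next to /ʈ/.

[χɔseɢɢɪʈʈə]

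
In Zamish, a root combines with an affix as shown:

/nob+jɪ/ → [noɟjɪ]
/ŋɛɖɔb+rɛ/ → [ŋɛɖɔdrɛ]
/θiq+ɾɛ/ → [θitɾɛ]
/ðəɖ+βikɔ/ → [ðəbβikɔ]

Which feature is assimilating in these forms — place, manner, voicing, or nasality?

place

The segment that alternates is /b/, which surfaces as [ɟ] when adjacent to /j/.
/b/ is bilabial while /j/ is palatal; the output [ɟ] is palatal, matching the trigger — so the feature that spreads is place.
The same holds elsewhere in the data: /b/ → [d] before /r/ (bilabial → alveolar, matching alveolar); /q/ → [t] before /ɾ/ (uvular → alveolar, matching alveolar); /ɖ/ → [b] before /β/ (retroflex → bilabial, matching bilabial) — only place changes, and always toward the following segment.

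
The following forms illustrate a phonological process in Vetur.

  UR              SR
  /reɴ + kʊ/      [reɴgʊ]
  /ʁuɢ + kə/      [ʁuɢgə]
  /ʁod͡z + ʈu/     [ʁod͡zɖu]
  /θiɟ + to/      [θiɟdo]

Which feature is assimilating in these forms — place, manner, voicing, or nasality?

Comparing underlying and surface forms, /k/ → [g] is the alternation; the neighbouring /ɴ/ is constant.
The change voiceless → voiced matches the voicing of the preceding /ɴ/, identifying this as voicing assimilation.
The other alternating forms pattern the same way: /k/ → [g] after /ɢ/ (voiceless → voiced, matching voiced); /ʈ/ → [ɖ] after /d͡z/ (voiceless → voiced, matching voiced); /t/ → [d] after /ɟ/ (voiceless → voiced, matching voiced) — only voicing changes, and always toward the preceding segment.

voicing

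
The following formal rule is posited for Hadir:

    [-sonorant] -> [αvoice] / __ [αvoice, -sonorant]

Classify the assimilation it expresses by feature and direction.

The shared variable α links the value of [voice] on the target to the same value on the neighbouring segment, so voicing is the feature that assimilates.
The conditioning segment sits to the right of the focus bar, meaning the trigger follows the segment that changes — regressive assimilation.

regressive voicing assimilation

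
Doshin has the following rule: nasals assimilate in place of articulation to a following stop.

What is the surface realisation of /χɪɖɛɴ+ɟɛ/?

[χɪɖɛɲɟɛ]

The rule targets /ɴ/ (voiced uvular nasal), which sits before the trigger /ɟ/ (palatal).
A voiced palatal nasal is [ɲ], so the surface segment is [ɲ].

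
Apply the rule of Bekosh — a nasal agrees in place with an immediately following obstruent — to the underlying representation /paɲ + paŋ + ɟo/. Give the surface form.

[pampaɲɟo]

/ɲ/ is a voiced palatal nasal. The following trigger /p/ is bilabial, so /ɲ/ must become bilabial as well.
A voiced bilabial nasal is [m], so the surface segment is [m].
At the second juncture, /ŋ/ likewise becomes [ɲ] adjacent to /ɟ/.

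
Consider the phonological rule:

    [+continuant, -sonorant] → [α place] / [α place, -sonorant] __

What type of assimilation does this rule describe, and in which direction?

The shared variable α links the value of the place features (abbreviated [place]) on the target to the same value on the neighbouring segment, so place is the feature that assimilates.
Since the environment is written before the underscore, the trigger precedes the target; the direction is progressive.

progressive place assimilation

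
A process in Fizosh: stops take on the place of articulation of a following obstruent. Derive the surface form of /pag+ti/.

The rule targets /g/ (voiced velar stop), which sits before the trigger /t/ (alveolar).
Changing only its place to alveolar gives [d] — the voiced alveolar stop.

[padti]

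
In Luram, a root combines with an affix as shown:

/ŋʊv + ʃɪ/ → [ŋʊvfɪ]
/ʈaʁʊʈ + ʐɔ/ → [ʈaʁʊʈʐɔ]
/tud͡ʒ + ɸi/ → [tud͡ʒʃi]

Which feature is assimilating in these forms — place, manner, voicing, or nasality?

place

Comparing underlying and surface forms, /ʃ/ → [f] is the alternation; the neighbouring /v/ is constant.
/ʃ/ is postalveolar while /v/ is labiodental; the output [f] is labiodental, matching the trigger — so the feature that spreads is place.
The other alternating form patterns the same way: /ɸ/ → [ʃ] after /d͡ʒ/ (bilabial → postalveolar, matching postalveolar) — only place changes, and always toward the preceding segment.
Nothing changes in [ʈaʁʊʈʐɔ]: there the adjacent consonants already agree in place (/ʐ/ and /ʈ/ are both retroflex), so this form is consistent with the same rule.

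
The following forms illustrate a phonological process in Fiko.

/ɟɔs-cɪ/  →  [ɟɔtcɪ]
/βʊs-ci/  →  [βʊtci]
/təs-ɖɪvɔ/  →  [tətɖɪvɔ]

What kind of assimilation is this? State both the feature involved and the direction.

regressive manner assimilation

The segment that alternates is /s/, which surfaces as [t] when adjacent to /c/.
The change fricative → stop matches the manner of the following /c/, identifying this as manner assimilation.
Place and voice are unchanged, so the assimilation is partial, not total.
The other alternating form patterns the same way: /s/ → [t] before /ɖ/ (fricative → stop, matching a stop) — only manner changes, and always toward the following segment.
The trigger is the following segment, so the direction is regressive (anticipatory).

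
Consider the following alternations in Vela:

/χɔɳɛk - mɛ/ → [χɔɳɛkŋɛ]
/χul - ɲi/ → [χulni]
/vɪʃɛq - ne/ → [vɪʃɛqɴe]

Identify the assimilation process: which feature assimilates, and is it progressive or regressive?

progressive place assimilation

The segment that alternates is /m/, which surfaces as [ŋ] when adjacent to /k/.
The change bilabial → velar matches the place of the preceding /k/, identifying this as place assimilation.
Manner and voice are unchanged, so the assimilation is partial, not total.
The same holds elsewhere in the data: /ɲ/ → [n] after /l/ (palatal → alveolar, matching alveolar); /n/ → [ɴ] after /q/ (alveolar → uvular, matching uvular) — only place changes, and always toward the preceding segment.
Since the segment that changes follows the conditioning segment, the assimilation is progressive.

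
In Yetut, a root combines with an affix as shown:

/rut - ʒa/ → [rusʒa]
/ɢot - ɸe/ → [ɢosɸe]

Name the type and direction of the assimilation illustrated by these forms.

regressive manner assimilation

Underlying /t/ is realised as [s] next to /ʒ/; /ʒ/ itself does not change.
/t/ is a stop while /ʒ/ is a fricative; the output [s] is a fricative, matching the trigger — so the feature that spreads is manner.
Place and voice are unchanged, so the assimilation is partial, not total.
The other alternating form patterns the same way: /t/ → [s] before /ɸ/ (stop → fricative, matching a fricative) — only manner changes, and always toward the following segment.
The trigger is the following segment, so the direction is regressive (anticipatory).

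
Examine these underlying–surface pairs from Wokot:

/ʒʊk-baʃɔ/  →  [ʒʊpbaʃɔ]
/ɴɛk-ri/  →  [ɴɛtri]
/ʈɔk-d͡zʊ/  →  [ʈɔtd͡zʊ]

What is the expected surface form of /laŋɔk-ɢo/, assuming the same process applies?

[laŋɔqɢo]

The data show regressive place assimilation: /k/ → [p] before /b/; /k/ → [t] before /r/; /k/ → [t] before /d͡z/. In each pair only place changes, matching the following consonant, while manner and voice stay constant.
/k/ is a voiceless velar stop. The following trigger /ɢ/ is uvular, so /k/ must become uvular as well.
A voiceless uvular stop is [q], so the surface segment is [q].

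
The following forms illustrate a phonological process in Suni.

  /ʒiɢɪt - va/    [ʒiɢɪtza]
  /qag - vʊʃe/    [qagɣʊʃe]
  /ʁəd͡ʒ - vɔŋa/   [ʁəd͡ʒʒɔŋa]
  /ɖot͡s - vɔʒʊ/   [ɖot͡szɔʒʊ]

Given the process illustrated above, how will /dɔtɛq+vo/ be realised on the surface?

The data show progressive place assimilation: /v/ → [z] after /t/; /v/ → [ɣ] after /g/; /v/ → [ʒ] after /d͡ʒ/; /v/ → [z] after /t͡s/. In each pair only place changes, matching the preceding consonant, while manner and voice stay constant.
The rule targets /v/ (voiced labiodental fricative), which sits after the trigger /q/ (uvular).
A voiced uvular fricative is [ʁ], so the surface segment is [ʁ].

[dɔtɛqʁo]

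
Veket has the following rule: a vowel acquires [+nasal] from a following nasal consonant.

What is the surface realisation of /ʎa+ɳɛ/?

[ʎãɳɛ]

The vowel /a/ is adjacent to the following nasal /ɳ/, so it acquires [+nasal] and surfaces as [ã].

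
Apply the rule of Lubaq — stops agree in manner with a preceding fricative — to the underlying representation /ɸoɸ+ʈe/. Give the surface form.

The rule targets /ʈ/ (voiceless retroflex stop), which sits after the trigger /ɸ/ (fricative).
The voiceless retroflex fricative is [ʂ], so /ʈ/ → [ʂ].

[ɸoɸʂe]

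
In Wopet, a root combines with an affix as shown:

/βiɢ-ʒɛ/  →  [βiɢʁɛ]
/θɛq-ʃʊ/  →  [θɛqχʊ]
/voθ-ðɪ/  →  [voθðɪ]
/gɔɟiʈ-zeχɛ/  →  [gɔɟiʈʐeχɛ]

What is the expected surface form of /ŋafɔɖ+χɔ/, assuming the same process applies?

[ŋafɔɖʂɔ]

The data show progressive place assimilation: /ʒ/ → [ʁ] after /ɢ/; /ʃ/ → [χ] after /q/; /z/ → [ʐ] after /ʈ/. In each pair only place changes, matching the preceding consonant, while manner and voice stay constant.
No alternation appears in [voθðɪ]: there the adjacent consonants already agree in place (/ð/ and /θ/ are both dental), so this form is consistent with the same rule.
/χ/ is a voiceless uvular fricative. The preceding trigger /ɖ/ is retroflex, so /χ/ must become retroflex as well.
Changing only its place to retroflex gives [ʂ] — the voiceless retroflex fricative.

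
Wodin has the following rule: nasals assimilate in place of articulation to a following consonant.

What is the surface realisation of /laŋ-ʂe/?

[laɳʂe]

The rule targets /ŋ/ (voiced velar nasal), which sits before the trigger /ʂ/ (retroflex).
A voiced retroflex nasal is [ɳ], so the surface segment is [ɳ].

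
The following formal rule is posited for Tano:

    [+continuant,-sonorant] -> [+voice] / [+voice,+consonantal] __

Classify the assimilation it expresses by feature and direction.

The structural change is [+voice], and the conditioning segment [+voice,+consonantal] (a voiced consonant) is itself voiced, so the target comes to share the voicing of its neighbour — voicing assimilation.
Since the environment is written before the underscore, the trigger precedes the target; the direction is progressive.

progressive voicing assimilation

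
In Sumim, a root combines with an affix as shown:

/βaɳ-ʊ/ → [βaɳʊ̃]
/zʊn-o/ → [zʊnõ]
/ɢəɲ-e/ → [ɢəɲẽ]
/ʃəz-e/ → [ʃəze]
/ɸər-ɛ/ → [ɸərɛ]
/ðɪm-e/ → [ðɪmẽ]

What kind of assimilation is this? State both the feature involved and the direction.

progressive nasality assimilation (vowel nasalisation)

The vowel /ʊ/ surfaces as nasalised [ʊ̃] next to the preceding nasal /ɳ/ — it has acquired the [+nasal] feature of its neighbour.
Likewise in the remaining data: /o/ → [õ] after /n/; /e/ → [ẽ] after /ɲ/; /e/ → [ẽ] after /m/ — each time a vowel is nasalised next to a preceding nasal.
No change occurs in [ʃəze], [ɸərɛ] because the vowel at the boundary is adjacent to an oral consonant, not a nasal (/e/ next to /z/; /ɛ/ next to /r/).
Because the conditioning nasal is to the left of the vowel that changes, the process is progressive (perseverative).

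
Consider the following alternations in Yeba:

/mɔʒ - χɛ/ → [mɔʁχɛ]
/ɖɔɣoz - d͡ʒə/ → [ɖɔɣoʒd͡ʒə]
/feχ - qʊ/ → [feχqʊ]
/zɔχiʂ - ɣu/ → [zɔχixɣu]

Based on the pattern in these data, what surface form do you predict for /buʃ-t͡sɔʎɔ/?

The data show regressive place assimilation: /ʒ/ → [ʁ] before /χ/; /z/ → [ʒ] before /d͡ʒ/; /ʂ/ → [x] before /ɣ/. In each pair only place changes, matching the following consonant, while manner and voice stay constant.
Nothing changes in [feχqʊ]: there the adjacent consonants already agree in place (/χ/ and /q/ are both uvular), so this form is consistent with the same rule.
The rule targets /ʃ/ (voiceless postalveolar fricative), which sits before the trigger /t͡s/ (alveolar).
Changing only its place to alveolar gives [s] — the voiceless alveolar fricative.

[bust͡sɔʎɔ]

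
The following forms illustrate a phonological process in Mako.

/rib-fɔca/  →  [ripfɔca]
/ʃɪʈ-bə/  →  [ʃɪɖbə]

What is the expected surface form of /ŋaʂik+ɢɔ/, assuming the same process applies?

The data show regressive voicing assimilation: /b/ → [p] before /f/; /ʈ/ → [ɖ] before /b/. In each pair only voicing changes, matching the following consonant, while place and manner stay constant.
The rule targets /k/ (voiceless velar stop), which sits before the trigger /ɢ/ (voiced).
Changing only its voicing to voiced gives [g] — the voiced velar stop.

[ŋaʂigɢɔ]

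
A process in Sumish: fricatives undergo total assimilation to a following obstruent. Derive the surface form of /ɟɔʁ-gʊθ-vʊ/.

/ʁ/ is the segment targeted by the rule; it sits immediately before /g/, so it assimilates completely and surfaces as [g].
At the second juncture, /θ/ likewise becomes [v] adjacent to /v/.

[ɟɔggʊvvʊ]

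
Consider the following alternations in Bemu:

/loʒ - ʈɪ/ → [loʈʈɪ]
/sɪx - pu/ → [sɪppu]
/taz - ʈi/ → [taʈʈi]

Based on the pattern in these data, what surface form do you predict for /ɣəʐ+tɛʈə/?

[ɣəttɛʈə]

The data show regressive total assimilation (/ʒ/ → [ʈ] before /ʈ/; /x/ → [p] before /p/; /z/ → [ʈ] before /ʈ/): in every case the target segment becomes identical to its following neighbour, copying more than a single feature.
/ʐ/ is the segment targeted by the rule; it sits immediately before /t/, so it assimilates completely and surfaces as [t].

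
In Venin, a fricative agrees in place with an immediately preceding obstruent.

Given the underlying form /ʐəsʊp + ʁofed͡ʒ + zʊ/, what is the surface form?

[ʐəsʊpβofed͡ʒʒʊ]

The rule targets /ʁ/ (voiced uvular fricative), which sits after the trigger /p/ (bilabial).
Changing only its place to bilabial gives [β] — the voiced bilabial fricative.
The same rule applies at the second boundary: /z/ → [ʒ] next to /d͡ʒ/.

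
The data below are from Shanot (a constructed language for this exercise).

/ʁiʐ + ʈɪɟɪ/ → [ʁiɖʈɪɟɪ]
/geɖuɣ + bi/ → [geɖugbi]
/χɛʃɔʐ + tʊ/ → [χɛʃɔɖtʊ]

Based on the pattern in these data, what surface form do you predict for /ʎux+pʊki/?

The data show regressive manner assimilation: /ʐ/ → [ɖ] before /ʈ/; /ɣ/ → [g] before /b/; /ʐ/ → [ɖ] before /t/. In each pair only manner changes, matching the following consonant, while place and voice stay constant.
The rule targets /x/ (voiceless velar fricative), which sits before the trigger /p/ (stop).
A voiceless velar stop is [k], so the surface segment is [k].

[ʎukpʊki]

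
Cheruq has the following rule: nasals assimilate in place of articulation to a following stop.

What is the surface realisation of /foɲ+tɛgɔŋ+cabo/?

The rule targets /ɲ/ (voiced palatal nasal), which sits before the trigger /t/ (alveolar).
The voiced alveolar nasal is [n], so /ɲ/ → [n].
At the second juncture, /ŋ/ likewise becomes [ɲ] adjacent to /c/.

[fontɛgɔɲcabo]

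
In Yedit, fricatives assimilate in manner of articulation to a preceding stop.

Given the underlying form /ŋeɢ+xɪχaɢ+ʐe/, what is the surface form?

[ŋeɢkɪχaɢɖe]

The rule targets /x/ (voiceless velar fricative), which sits after the trigger /ɢ/ (stop).
A voiceless velar stop is [k], so the surface segment is [k].
At the second juncture, /ʐ/ likewise becomes [ɖ] adjacent to /ɢ/.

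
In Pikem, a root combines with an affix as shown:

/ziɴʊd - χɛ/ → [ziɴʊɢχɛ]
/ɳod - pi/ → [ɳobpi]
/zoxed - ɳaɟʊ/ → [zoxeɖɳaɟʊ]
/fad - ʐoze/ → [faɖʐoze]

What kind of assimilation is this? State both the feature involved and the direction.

regressive place assimilation

Underlying /d/ is realised as [ɢ] next to /χ/; /χ/ itself does not change.
/d/ is alveolar while /χ/ is uvular; the output [ɢ] is uvular, matching the trigger — so the feature that spreads is place.
Manner and voice are unchanged, so the assimilation is partial, not total.
The same holds elsewhere in the data: /d/ → [b] before /p/ (alveolar → bilabial, matching bilabial); /d/ → [ɖ] before /ɳ/ (alveolar → retroflex, matching retroflex); /d/ → [ɖ] before /ʐ/ (alveolar → retroflex, matching retroflex) — only place changes, and always toward the following segment.
Since the segment that changes precedes the conditioning segment, the assimilation is regressive.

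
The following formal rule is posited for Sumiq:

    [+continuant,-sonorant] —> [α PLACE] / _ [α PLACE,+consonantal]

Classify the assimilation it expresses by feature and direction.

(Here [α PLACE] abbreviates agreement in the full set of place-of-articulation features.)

The shared variable α links the value of the place features (abbreviated [PLACE]) on the target to the same value on the neighbouring segment, so place is the feature that assimilates.
The conditioning segment sits to the right of the focus bar, meaning the trigger follows the segment that changes — regressive assimilation.

regressive place assimilation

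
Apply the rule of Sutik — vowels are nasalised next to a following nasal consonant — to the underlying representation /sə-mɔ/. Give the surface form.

The vowel /ə/ is adjacent to the following nasal /m/, so it acquires [+nasal] and surfaces as [ə̃].

[sə̃mɔ]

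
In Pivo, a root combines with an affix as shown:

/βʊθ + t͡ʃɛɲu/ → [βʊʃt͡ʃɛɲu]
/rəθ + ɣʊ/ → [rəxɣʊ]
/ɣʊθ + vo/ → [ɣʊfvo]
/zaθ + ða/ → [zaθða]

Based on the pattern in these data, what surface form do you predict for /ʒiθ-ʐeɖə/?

The data show regressive place assimilation: /θ/ → [ʃ] before /t͡ʃ/; /θ/ → [x] before /ɣ/; /θ/ → [f] before /v/. In each pair only place changes, matching the following consonant, while manner and voice stay constant.
No alternation appears in [zaθða]: there the adjacent consonants already agree in place (/θ/ and /ð/ are both dental), so this form is consistent with the same rule.
/θ/ is a voiceless dental fricative. The following trigger /ʐ/ is retroflex, so /θ/ must become retroflex as well.
Changing only its place to retroflex gives [ʂ] — the voiceless retroflex fricative.

[ʒiʂʐeɖə]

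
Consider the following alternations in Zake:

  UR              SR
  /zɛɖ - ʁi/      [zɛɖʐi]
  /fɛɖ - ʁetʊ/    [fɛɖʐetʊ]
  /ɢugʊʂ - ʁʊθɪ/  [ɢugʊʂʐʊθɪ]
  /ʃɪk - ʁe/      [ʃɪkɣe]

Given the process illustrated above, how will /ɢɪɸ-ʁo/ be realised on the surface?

The data show progressive place assimilation: /ʁ/ → [ʐ] after /ɖ/; /ʁ/ → [ʐ] after /ʂ/; /ʁ/ → [ɣ] after /k/. In each pair only place changes, matching the preceding consonant, while manner and voice stay constant.
/ʁ/ is a voiced uvular fricative. The preceding trigger /ɸ/ is bilabial, so /ʁ/ must become bilabial as well.
The voiced bilabial fricative is [β], so /ʁ/ → [β].

[ɢɪɸβo]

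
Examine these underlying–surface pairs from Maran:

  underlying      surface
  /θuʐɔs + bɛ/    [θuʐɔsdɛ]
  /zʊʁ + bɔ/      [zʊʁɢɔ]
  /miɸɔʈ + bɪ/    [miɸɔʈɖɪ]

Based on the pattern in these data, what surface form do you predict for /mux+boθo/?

[muxgoθo]

The data show progressive place assimilation: /b/ → [d] after /s/; /b/ → [ɢ] after /ʁ/; /b/ → [ɖ] after /ʈ/. In each pair only place changes, matching the preceding consonant, while manner and voice stay constant.
The rule targets /b/ (voiced bilabial stop), which sits after the trigger /x/ (velar).
A voiced velar stop is [g], so the surface segment is [g].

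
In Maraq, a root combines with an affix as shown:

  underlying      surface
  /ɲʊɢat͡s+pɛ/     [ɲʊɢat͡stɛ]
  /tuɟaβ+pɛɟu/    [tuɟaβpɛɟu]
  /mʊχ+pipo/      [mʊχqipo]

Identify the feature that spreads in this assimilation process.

place

Underlying /p/ is realised as [t] next to /t͡s/; /t͡s/ itself does not change.
The change bilabial → alveolar matches the place of the preceding /t͡s/, identifying this as place assimilation.
Checking the remaining alternation: /p/ → [q] after /χ/ (bilabial → uvular, matching uvular) — only place changes, and always toward the preceding segment.
No alternation appears in [tuɟaβpɛɟu]: there the adjacent consonants already agree in place (/p/ and /β/ are both bilabial), so this form is consistent with the same rule.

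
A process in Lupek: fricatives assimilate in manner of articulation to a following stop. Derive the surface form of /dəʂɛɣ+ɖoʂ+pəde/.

The rule targets /ɣ/ (voiced velar fricative), which sits before the trigger /ɖ/ (stop).
The voiced velar stop is [g], so /ɣ/ → [g].
The same rule applies at the second boundary: /ʂ/ → [ʈ] next to /p/.

[dəʂɛgɖoʈpəde]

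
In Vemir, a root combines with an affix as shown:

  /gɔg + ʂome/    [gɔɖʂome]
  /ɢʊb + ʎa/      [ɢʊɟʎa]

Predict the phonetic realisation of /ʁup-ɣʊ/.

The data show regressive place assimilation: /g/ → [ɖ] before /ʂ/; /b/ → [ɟ] before /ʎ/. In each pair only place changes, matching the following consonant, while manner and voice stay constant.
/p/ is a voiceless bilabial stop. The following trigger /ɣ/ is velar, so /p/ must become velar as well.
The voiceless velar stop is [k], so /p/ → [k].

[ʁukɣʊ]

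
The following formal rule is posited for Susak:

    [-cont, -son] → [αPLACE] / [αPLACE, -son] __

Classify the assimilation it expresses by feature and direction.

progressive place assimilation

The shared variable α links the value of the place features (abbreviated [PLACE]) on the target to the same value on the neighbouring segment, so place is the feature that assimilates.
Since the environment is written before the underscore, the trigger precedes the target; the direction is progressive.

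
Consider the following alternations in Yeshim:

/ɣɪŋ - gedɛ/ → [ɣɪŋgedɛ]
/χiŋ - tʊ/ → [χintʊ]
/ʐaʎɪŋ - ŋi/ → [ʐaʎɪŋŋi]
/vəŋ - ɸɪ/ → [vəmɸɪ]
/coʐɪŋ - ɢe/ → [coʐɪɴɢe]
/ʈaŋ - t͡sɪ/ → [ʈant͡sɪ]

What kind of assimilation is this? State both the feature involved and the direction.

regressive place assimilation

The segment that alternates is /ŋ/, which surfaces as [n] when adjacent to /t/.
/ŋ/ is velar while /t/ is alveolar; the output [n] is alveolar, matching the trigger — so the feature that spreads is place.
Manner and voice are unchanged, so the assimilation is partial, not total.
Checking the remaining alternations: /ŋ/ → [m] before /ɸ/ (velar → bilabial, matching bilabial); /ŋ/ → [ɴ] before /ɢ/ (velar → uvular, matching uvular); /ŋ/ → [n] before /t͡s/ (velar → alveolar, matching alveolar) — only place changes, and always toward the following segment.
No alternation appears in [ɣɪŋgedɛ], [ʐaʎɪŋŋi]: there the adjacent consonants already agree in place (/ŋ/ and /g/ are both velar; /ŋ/ and /ŋ/ are both velar), so these forms are consistent with the same rule.
Since the segment that changes precedes the conditioning segment, the assimilation is regressive.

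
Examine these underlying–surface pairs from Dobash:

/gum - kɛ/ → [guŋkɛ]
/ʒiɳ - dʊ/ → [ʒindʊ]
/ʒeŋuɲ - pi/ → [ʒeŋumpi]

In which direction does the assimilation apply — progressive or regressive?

regressive

Underlying /m/ is realised as [ŋ] next to /k/; /k/ itself does not change.
/m/ is bilabial while /k/ is velar; the output [ŋ] is velar, matching the trigger — so the feature that spreads is place.
The other alternating forms pattern the same way: /ɳ/ → [n] before /d/ (retroflex → alveolar, matching alveolar); /ɲ/ → [m] before /p/ (palatal → bilabial, matching bilabial) — only place changes, and always toward the following segment.
Since the segment that changes precedes the conditioning segment, the assimilation is regressive.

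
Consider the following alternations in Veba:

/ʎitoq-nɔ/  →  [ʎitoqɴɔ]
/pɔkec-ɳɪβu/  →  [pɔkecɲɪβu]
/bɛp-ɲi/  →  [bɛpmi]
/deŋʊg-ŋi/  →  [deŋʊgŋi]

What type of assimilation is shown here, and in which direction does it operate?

progressive place assimilation

Comparing underlying and surface forms, /n/ → [ɴ] is the alternation; the neighbouring /q/ is constant.
The change alveolar → uvular matches the place of the preceding /q/, identifying this as place assimilation.
Manner and voice are unchanged, so the assimilation is partial, not total.
The other alternating forms pattern the same way: /ɳ/ → [ɲ] after /c/ (retroflex → palatal, matching palatal); /ɲ/ → [m] after /p/ (palatal → bilabial, matching bilabial) — only place changes, and always toward the preceding segment.
Nothing changes in [deŋʊgŋi]: there the adjacent consonants already agree in place (/ŋ/ and /g/ are both velar), so this form is consistent with the same rule.
Since the segment that changes follows the conditioning segment, the assimilation is progressive.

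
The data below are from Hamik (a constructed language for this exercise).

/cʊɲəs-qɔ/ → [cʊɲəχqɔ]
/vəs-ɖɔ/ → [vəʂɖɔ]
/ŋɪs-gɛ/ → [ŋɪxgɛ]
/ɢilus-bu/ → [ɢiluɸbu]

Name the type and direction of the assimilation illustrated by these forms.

regressive place assimilation

Comparing underlying and surface forms, /s/ → [χ] is the alternation; the neighbouring /q/ is constant.
/s/ is alveolar while /q/ is uvular; the output [χ] is uvular, matching the trigger — so the feature that spreads is place.
Manner and voice are unchanged, so the assimilation is partial, not total.
The same holds elsewhere in the data: /s/ → [ʂ] before /ɖ/ (alveolar → retroflex, matching retroflex); /s/ → [x] before /g/ (alveolar → velar, matching velar); /s/ → [ɸ] before /b/ (alveolar → bilabial, matching bilabial) — only place changes, and always toward the following segment.
The trigger is the following segment, so the direction is regressive (anticipatory).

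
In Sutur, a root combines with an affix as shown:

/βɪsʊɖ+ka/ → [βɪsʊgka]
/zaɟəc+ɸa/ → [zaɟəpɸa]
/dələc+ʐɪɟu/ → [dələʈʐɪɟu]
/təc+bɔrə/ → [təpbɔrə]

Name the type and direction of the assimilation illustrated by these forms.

Comparing underlying and surface forms, /ɖ/ → [g] is the alternation; the neighbouring /k/ is constant.
/ɖ/ is retroflex while /k/ is velar; the output [g] is velar, matching the trigger — so the feature that spreads is place.
Manner and voice are unchanged, so the assimilation is partial, not total.
The other alternating forms pattern the same way: /c/ → [p] before /ɸ/ (palatal → bilabial, matching bilabial); /c/ → [ʈ] before /ʐ/ (palatal → retroflex, matching retroflex); /c/ → [p] before /b/ (palatal → bilabial, matching bilabial) — only place changes, and always toward the following segment.
The trigger is the following segment, so the direction is regressive (anticipatory).

regressive place assimilation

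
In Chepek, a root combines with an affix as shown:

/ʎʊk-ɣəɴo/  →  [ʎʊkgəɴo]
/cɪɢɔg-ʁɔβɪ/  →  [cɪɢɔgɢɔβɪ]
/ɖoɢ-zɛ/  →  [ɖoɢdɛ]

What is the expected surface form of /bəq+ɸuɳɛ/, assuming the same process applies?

The data show progressive manner assimilation: /ɣ/ → [g] after /k/; /ʁ/ → [ɢ] after /g/; /z/ → [d] after /ɢ/. In each pair only manner changes, matching the preceding consonant, while place and voice stay constant.
/ɸ/ is a voiceless bilabial fricative. The preceding trigger /q/ is a stop, so /ɸ/ must become a stop as well.
Changing only its manner to stop gives [p] — the voiceless bilabial stop.

[bəqpuɳɛ]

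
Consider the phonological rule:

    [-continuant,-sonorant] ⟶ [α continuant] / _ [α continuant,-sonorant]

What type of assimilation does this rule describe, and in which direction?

The rule copies [continuant] (continuancy) from the environment onto the target stops; since [±continuant] encodes the stop/fricative manner contrast, the assimilating dimension is manner.
Since the environment is written after the underscore, the trigger follows the target; the direction is regressive.

regressive manner assimilation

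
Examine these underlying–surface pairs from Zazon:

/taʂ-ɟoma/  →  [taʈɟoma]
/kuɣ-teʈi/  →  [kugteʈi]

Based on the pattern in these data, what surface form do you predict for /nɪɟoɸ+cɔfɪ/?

The data show regressive manner assimilation: /ʂ/ → [ʈ] before /ɟ/; /ɣ/ → [g] before /t/. In each pair only manner changes, matching the following consonant, while place and voice stay constant.
/ɸ/ is a voiceless bilabial fricative. The following trigger /c/ is a stop, so /ɸ/ must become a stop as well.
The voiceless bilabial stop is [p], so /ɸ/ → [p].

[nɪɟopcɔfɪ]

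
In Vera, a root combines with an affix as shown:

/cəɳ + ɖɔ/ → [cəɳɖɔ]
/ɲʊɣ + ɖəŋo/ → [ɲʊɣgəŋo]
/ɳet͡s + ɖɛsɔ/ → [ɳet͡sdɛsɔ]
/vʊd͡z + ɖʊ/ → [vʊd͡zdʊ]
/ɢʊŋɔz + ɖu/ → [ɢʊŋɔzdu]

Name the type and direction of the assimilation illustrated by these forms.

progressive place assimilation

The segment that alternates is /ɖ/, which surfaces as [g] when adjacent to /ɣ/.
The change retroflex → velar matches the place of the preceding /ɣ/, identifying this as place assimilation.
Manner and voice are unchanged, so the assimilation is partial, not total.
The other alternating forms pattern the same way: /ɖ/ → [d] after /t͡s/ (retroflex → alveolar, matching alveolar); /ɖ/ → [d] after /d͡z/ (retroflex → alveolar, matching alveolar); /ɖ/ → [d] after /z/ (retroflex → alveolar, matching alveolar) — only place changes, and always toward the preceding segment.
Nothing changes in [cəɳɖɔ]: there the adjacent consonants already agree in place (/ɖ/ and /ɳ/ are both retroflex), so this form is consistent with the same rule.
Since the segment that changes follows the conditioning segment, the assimilation is progressive.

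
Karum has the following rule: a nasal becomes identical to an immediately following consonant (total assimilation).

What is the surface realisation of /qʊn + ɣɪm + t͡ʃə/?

[qʊɣɣɪt͡ʃt͡ʃə]

/n/ is the segment targeted by the rule; it sits immediately before /ɣ/, so it assimilates completely and surfaces as [ɣ].
The same rule applies at the second boundary: /m/ → [t͡ʃ] next to /t͡ʃ/.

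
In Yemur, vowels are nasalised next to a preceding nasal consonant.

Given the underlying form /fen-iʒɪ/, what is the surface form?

[fenĩʒɪ]

The vowel /i/ is adjacent to the preceding nasal /n/, so it acquires [+nasal] and surfaces as [ĩ].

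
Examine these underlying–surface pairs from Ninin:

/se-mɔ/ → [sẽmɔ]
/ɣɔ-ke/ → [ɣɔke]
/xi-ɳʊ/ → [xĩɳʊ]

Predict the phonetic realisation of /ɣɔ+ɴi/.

[ɣɔ̃ɴi]

The data show regressive nasality assimilation (vowel nasalisation): /e/ → [ẽ] before /m/; /i/ → [ĩ] before /ɳ/ — a vowel is nasalised by an immediately following nasal consonant.
No change occurs in [ɣɔke] because the vowel at the boundary is adjacent to an oral consonant, not a nasal (/ɔ/ next to /k/).
The vowel /ɔ/ is adjacent to the following nasal /ɴ/, so it acquires [+nasal] and surfaces as [ɔ̃].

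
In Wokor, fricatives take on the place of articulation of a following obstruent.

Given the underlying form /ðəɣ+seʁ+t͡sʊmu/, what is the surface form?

[ðəzsezt͡sʊmu]

/ɣ/ is a voiced velar fricative. The following trigger /s/ is alveolar, so /ɣ/ must become alveolar as well.
Changing only its place to alveolar gives [z] — the voiced alveolar fricative.
The same rule applies at the second boundary: /ʁ/ → [z] next to /t͡s/.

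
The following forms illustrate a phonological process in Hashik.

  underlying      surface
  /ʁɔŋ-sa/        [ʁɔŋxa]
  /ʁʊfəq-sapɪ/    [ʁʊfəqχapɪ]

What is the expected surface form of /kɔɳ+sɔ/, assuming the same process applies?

The data show progressive place assimilation: /s/ → [x] after /ŋ/; /s/ → [χ] after /q/. In each pair only place changes, matching the preceding consonant, while manner and voice stay constant.
/s/ is a voiceless alveolar fricative. The preceding trigger /ɳ/ is retroflex, so /s/ must become retroflex as well.
Changing only its place to retroflex gives [ʂ] — the voiceless retroflex fricative.

[kɔɳʂɔ]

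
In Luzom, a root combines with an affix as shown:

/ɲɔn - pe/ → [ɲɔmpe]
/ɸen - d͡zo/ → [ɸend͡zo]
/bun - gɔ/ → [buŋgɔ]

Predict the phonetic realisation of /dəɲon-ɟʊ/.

The data show regressive place assimilation: /n/ → [m] before /p/; /n/ → [ŋ] before /g/. In each pair only place changes, matching the following consonant, while manner and voice stay constant.
No alternation appears in [ɸend͡zo]: there the adjacent consonants already agree in place (/n/ and /d͡z/ are both alveolar), so this form is consistent with the same rule.
/n/ is a voiced alveolar nasal. The following trigger /ɟ/ is palatal, so /n/ must become palatal as well.
A voiced palatal nasal is [ɲ], so the surface segment is [ɲ].

[dəɲoɲɟʊ]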